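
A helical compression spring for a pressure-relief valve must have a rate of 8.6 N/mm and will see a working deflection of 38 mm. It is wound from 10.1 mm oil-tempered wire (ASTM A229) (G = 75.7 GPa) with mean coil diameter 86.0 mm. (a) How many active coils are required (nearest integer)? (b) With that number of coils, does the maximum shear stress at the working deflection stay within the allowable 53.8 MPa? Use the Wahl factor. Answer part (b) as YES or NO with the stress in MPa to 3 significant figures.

N_a = Gd⁴/(8D³k) = (75.7×10³)(10.1⁴)/(8·86.0³·8.6) = 18 → N_a = 18
Actual rate k = Gd⁴/(8D³·18) = 8.6005 N/mm
Working load F = kδ = 8.6005·38 = 326.82 N
C = 86.0/10.1 = 8.5149; K_W = (4C−1)/(4C−4)+0.615/C = 1.1720
τ_max = K_W·8FD/(πd³) = 1.1720·69.467 = 81.418 MPa
τ_max > 53.8 MPa → exceeds allowable

(a) 18 coils; (b) NO, τ_max = 81.4 MPa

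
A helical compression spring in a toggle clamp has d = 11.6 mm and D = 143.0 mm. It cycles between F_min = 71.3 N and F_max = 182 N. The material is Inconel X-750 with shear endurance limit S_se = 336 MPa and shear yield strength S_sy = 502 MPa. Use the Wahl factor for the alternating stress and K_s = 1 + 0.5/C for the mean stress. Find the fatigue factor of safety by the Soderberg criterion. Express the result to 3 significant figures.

9.60

C = D/d = 143.0/11.6 = 12.3276; K_W = (4C−1)/(4C−4)+0.615/C = 1.1161; K_s = 1+0.5/C = 1.0406
F_a = (F_max−F_min)/2 = 55.35 N; F_m = (F_max+F_min)/2 = 126.65 N
τ_a = K_W·8F_aD/(πd³) = 1.1161 × 12.913 = 14.412 MPa
τ_m = K_s·8F_mD/(πd³) = 1.0406 × 29.547 = 30.745 MPa
Soderberg: 1/n_f = τ_a/S_se + τ_m/S_sy = 14.412/336 + 30.745/502 = 0.04289 + 0.06124 = 0.10414
n_f = 1/0.10414 = 9.603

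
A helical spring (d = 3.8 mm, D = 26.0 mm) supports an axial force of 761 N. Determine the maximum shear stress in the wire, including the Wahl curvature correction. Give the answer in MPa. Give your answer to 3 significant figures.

1120 MPa

Spring index C = D/d = 26.0/3.8 = 6.8421
K_W = (4C−1)/(4C−4) + 0.615/C = 26.368/23.368 + 0.0899 = 1.2183
τ₀ = 8FD/(πd³) = 8·761·26.0/(π·3.8³) = 158288/172.39 = 918.22 MPa
τ_max = K·τ₀ = 1.2183 × 918.22 = 1118.6 MPa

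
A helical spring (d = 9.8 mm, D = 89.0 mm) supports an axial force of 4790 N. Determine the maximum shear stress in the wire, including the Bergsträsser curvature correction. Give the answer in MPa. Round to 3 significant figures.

1330 MPa

Spring index C = D/d = 89.0/9.8 = 9.0816
K_B = (4C+2)/(4C−3) = 38.327/33.327 = 1.1500
τ₀ = 8FD/(πd³) = 8·4790·89.0/(π·9.8³) = 3.41048e+06/2956.8 = 1153.4 MPa
τ_max = K·τ₀ = 1.1500 × 1153.4 = 1326.5 MPa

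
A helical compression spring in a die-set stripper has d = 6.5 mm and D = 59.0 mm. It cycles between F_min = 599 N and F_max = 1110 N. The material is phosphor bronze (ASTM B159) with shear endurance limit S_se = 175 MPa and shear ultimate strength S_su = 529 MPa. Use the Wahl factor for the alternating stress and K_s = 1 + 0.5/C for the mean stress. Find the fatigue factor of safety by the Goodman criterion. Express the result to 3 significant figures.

0.538

C = D/d = 59.0/6.5 = 9.0769; K_W = (4C−1)/(4C−4)+0.615/C = 1.1606; K_s = 1+0.5/C = 1.0551
F_a = (F_max−F_min)/2 = 255.5 N; F_m = (F_max+F_min)/2 = 854.5 N
τ_a = K_W·8F_aD/(πd³) = 1.1606 × 139.78 = 162.23 MPa
τ_m = K_s·8F_mD/(πd³) = 1.0551 × 467.48 = 493.23 MPa
Goodman: 1/n_f = τ_a/S_se + τ_m/S_su = 162.23/175 + 493.23/529 = 0.92703 + 0.93239 = 1.8594
n_f = 1/1.8594 = 0.5378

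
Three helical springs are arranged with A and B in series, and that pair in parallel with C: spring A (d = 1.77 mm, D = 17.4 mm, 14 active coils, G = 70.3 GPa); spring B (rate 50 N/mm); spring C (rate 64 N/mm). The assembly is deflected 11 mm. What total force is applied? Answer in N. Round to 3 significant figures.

717 N

k_A = Gd⁴/(8D³N_a) = (70.3×10³)(1.77⁴)/(8·17.4³·14) = 1.1695 N/mm
Springs A,B series: k_AB = 1/(1/1.1695+1/50) = 1.1427 N/mm; parallel with C: k_eq = 1.1427+64 = 65.143 N/mm
F = k_eq·δ = 65.143·11 = 716.57 N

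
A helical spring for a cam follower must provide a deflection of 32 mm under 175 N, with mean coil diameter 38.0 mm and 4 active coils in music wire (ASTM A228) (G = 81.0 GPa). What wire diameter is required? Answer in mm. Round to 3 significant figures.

3.30 mm

Required rate k = F/δ = 175/32 = 5.4688 N/mm
d = (8D³N_a·k / G)^(1/4) = (8·38.0³·4·5.4688 / (81.0×10³))^0.25
  = (118.55)^0.25 = 3.2997 mm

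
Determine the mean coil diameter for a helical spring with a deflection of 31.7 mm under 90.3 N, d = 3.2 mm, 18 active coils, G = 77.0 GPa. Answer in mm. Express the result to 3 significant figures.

27.0 mm

Required rate k = F/δ = 90.3/31.7 = 2.8486 N/mm
D = (Gd⁴/(8N_a·k))^(1/3) = (77.0×10³·3.2⁴/(8·18·2.8486))^(1/3)
  = (19683.4)^(1/3) = 27.0002 mm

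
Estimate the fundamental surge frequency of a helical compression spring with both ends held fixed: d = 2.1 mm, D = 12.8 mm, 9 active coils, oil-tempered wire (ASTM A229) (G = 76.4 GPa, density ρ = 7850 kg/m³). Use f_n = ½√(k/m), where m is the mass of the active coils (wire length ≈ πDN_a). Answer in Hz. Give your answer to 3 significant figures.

k = Gd⁴/(8D³N_a) = (76.4×10³)(2.1⁴)/(8·12.8³·9) = 9.8403 N/mm = 9840.3 N/m
Wire length L = πDN_a = π·12.8·9 = 361.91 mm
m = ρ·(πd²/4)·L = 7850 × 3.4636×10⁻⁶ m² × 0.36191 m = 0.0098401 kg
f_n = ½√(k/m) = 0.5·√(9840.3/0.0098401) = 0.5·√(1e+06) = 500 Hz

500 Hz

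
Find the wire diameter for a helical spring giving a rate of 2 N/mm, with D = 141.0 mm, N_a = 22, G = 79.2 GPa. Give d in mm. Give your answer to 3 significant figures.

d = (8D³N_a·k / G)^(1/4) = (8·141.0³·22·2 / (79.2×10³))^0.25
  = (12459)^0.25 = 10.5650 mm

10.6 mm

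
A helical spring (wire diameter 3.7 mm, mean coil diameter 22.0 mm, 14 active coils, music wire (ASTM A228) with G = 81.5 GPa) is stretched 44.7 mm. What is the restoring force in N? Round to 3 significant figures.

k = Gd⁴/(8D³N_a) = (81.5×10³)(3.7⁴)/(8·22.0³·14) = 12.808 N/mm
F = k·δ = 12.808 × 44.7 = 572.51 N

573 N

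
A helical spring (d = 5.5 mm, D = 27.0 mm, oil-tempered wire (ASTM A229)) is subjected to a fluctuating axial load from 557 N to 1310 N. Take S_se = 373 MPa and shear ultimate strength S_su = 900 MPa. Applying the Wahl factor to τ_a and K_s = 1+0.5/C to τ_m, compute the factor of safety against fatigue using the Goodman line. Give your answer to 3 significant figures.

C = D/d = 27.0/5.5 = 4.9091; K_W = (4C−1)/(4C−4)+0.615/C = 1.3171; K_s = 1+0.5/C = 1.1019
F_a = (F_max−F_min)/2 = 376.5 N; F_m = (F_max+F_min)/2 = 933.5 N
τ_a = K_W·8F_aD/(πd³) = 1.3171 × 155.59 = 204.93 MPa
τ_m = K_s·8F_mD/(πd³) = 1.1019 × 385.77 = 425.06 MPa
Goodman: 1/n_f = τ_a/S_se + τ_m/S_su = 204.93/373 + 425.06/900 = 0.54942 + 0.47229 = 1.0217
n_f = 1/1.0217 = 0.9788

0.979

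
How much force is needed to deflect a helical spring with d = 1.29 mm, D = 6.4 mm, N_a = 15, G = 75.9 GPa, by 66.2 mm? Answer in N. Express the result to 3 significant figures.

442 N

k = Gd⁴/(8D³N_a) = (75.9×10³)(1.29⁴)/(8·6.4³·15) = 6.6816 N/mm
F = k·δ = 6.6816 × 66.2 = 442.32 N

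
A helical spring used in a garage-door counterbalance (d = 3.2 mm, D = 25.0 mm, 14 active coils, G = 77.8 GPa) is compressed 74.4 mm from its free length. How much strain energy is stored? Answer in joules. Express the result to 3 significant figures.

12.9 J

k = Gd⁴/(8D³N_a) = (77.8×10³)(3.2⁴)/(8·25.0³·14) = 4.6617 N/mm
U = ½kδ² = 0.5 × 4.6617 × 74.4² = 12902 N·mm = 12.902 J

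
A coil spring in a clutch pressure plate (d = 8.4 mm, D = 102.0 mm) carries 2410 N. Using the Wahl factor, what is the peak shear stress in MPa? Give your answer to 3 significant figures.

1180 MPa

Spring index C = D/d = 102.0/8.4 = 12.1429
K_W = (4C−1)/(4C−4) + 0.615/C = 47.571/44.571 + 0.0506 = 1.1180
τ₀ = 8FD/(πd³) = 8·2410·102.0/(π·8.4³) = 1.96656e+06/1862 = 1056.1 MPa
τ_max = K·τ₀ = 1.1180 × 1056.1 = 1180.7 MPa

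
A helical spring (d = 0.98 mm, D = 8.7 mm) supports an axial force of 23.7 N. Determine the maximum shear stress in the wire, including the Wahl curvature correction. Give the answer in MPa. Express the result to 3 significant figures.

Spring index C = D/d = 8.7/0.98 = 8.8776
K_W = (4C−1)/(4C−4) + 0.615/C = 34.510/31.510 + 0.0693 = 1.1645
τ₀ = 8FD/(πd³) = 8·23.7·8.7/(π·0.98³) = 1649.52/2.9568 = 557.87 MPa
τ_max = K·τ₀ = 1.1645 × 557.87 = 649.62 MPa

650 MPa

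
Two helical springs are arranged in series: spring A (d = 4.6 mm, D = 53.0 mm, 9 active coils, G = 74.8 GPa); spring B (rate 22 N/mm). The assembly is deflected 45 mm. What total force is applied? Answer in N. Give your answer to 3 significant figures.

123 N

k_A = Gd⁴/(8D³N_a) = (74.8×10³)(4.6⁴)/(8·53.0³·9) = 3.1244 N/mm
Series: 1/k_eq = 1/3.1244 + 1/22 = 0.36551; k_eq = 2.7359 N/mm
F = k_eq·δ = 2.7359·45 = 123.12 N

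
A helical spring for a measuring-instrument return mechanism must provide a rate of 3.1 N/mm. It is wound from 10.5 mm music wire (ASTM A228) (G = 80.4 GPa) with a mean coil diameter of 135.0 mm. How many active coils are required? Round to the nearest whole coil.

N_a = Gd⁴/(8D³k) = (80.4×10³ × 10.5⁴)/(8 × 135.0³ × 3.1)
    = 9.77267e+08 / 6.10173e+07 = 16.02 → 16 coils

16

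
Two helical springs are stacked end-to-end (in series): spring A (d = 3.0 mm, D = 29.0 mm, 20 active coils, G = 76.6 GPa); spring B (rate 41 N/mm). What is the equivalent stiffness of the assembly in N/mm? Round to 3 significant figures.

1.53 N/mm

k_A = Gd⁴/(8D³N_a) = (76.6×10³)(3.0⁴)/(8·29.0³·20) = 1.59 N/mm
Series: 1/k_eq = 1/1.59 + 1/41 = 0.65332; k_eq = 1.5307 N/mm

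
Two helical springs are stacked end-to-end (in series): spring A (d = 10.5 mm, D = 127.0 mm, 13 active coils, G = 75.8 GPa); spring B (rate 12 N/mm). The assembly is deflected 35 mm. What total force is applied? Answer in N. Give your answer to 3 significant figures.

111 N

k_A = Gd⁴/(8D³N_a) = (75.8×10³)(10.5⁴)/(8·127.0³·13) = 4.325 N/mm
Series: 1/k_eq = 1/4.325 + 1/12 = 0.31455; k_eq = 3.1792 N/mm
F = k_eq·δ = 3.1792·35 = 111.27 N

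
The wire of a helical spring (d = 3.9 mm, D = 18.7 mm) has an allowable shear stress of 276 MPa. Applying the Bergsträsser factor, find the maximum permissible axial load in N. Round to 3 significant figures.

263 N

C = D/d = 18.7/3.9 = 4.7949
K_B = (4C+2)/(4C−3) = 21.179/16.179 = 1.3090
τ_max = K·8FD/(πd³) → F_max = τ_allow·πd³/(8DK)
F_max = 276·π·3.9³/(8·18.7·1.3090) = 51434/195.83 = 262.65 N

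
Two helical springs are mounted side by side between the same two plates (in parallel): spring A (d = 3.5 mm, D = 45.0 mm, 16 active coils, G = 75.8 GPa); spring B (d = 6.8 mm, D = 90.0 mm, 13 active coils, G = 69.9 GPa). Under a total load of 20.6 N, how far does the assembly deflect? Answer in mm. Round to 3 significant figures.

k_A = Gd⁴/(8D³N_a) = (75.8×10³)(3.5⁴)/(8·45.0³·16) = 0.9752 N/mm
k_B = Gd⁴/(8D³N_a) = (69.9×10³)(6.8⁴)/(8·90.0³·13) = 1.9713 N/mm
Parallel: k_eq = 0.9752 + 1.9713 = 2.9465 N/mm
δ = F/k_eq = 20.6/2.9465 = 6.9914 mm

6.99 mm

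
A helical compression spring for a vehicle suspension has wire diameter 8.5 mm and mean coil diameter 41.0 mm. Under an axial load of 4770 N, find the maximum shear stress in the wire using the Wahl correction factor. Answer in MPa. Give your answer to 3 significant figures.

1070 MPa

Spring index C = D/d = 41.0/8.5 = 4.8235
K_W = (4C−1)/(4C−4) + 0.615/C = 18.294/15.294 + 0.1275 = 1.3237
τ₀ = 8FD/(πd³) = 8·4770·41.0/(π·8.5³) = 1.56456e+06/1929.3 = 810.93 MPa
τ_max = K·τ₀ = 1.3237 × 810.93 = 1073.4 MPa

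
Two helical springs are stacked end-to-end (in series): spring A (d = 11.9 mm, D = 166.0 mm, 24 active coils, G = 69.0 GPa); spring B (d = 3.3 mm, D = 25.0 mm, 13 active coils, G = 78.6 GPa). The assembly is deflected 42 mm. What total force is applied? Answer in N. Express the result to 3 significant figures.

51.9 N

k_A = Gd⁴/(8D³N_a) = (69.0×10³)(11.9⁴)/(8·166.0³·24) = 1.5755 N/mm
k_B = Gd⁴/(8D³N_a) = (78.6×10³)(3.3⁴)/(8·25.0³·13) = 5.7362 N/mm
Series: 1/k_eq = 1/1.5755 + 1/5.7362 = 0.80906; k_eq = 1.236 N/mm
F = k_eq·δ = 1.236·42 = 51.912 N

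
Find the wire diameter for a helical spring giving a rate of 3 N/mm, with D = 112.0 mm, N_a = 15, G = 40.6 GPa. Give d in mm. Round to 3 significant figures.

10.6 mm

d = (8D³N_a·k / G)^(1/4) = (8·112.0³·15·3 / (40.6×10³))^0.25
  = (12457)^0.25 = 10.5647 mm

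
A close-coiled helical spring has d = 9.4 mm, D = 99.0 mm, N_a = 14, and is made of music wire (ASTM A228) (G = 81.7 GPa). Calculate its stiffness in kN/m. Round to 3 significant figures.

5.87 kN/m

k = Gd⁴/(8D³N_a) = (81.7×10³ × 9.4⁴) / (8 × 99.0³ × 14)
  = 6.37872e+08 / 1.08673e+08 = 5.8696 N/mm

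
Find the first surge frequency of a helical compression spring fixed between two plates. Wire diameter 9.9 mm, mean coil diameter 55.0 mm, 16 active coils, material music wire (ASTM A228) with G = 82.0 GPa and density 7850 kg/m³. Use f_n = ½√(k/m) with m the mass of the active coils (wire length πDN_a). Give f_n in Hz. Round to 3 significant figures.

74.4 Hz

k = Gd⁴/(8D³N_a) = (82.0×10³)(9.9⁴)/(8·55.0³·16) = 36.988 N/mm = 36988 N/m
Wire length L = πDN_a = π·55.0·16 = 2764.6 mm
m = ρ·(πd²/4)·L = 7850 × 76.977×10⁻⁶ m² × 2.7646 m = 1.6706 kg
f_n = ½√(k/m) = 0.5·√(36988/1.6706) = 0.5·√(22141) = 74.399 Hz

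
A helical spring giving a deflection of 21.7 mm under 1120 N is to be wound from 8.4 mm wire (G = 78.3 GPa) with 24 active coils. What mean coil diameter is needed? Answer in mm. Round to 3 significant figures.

Required rate k = F/δ = 1120/21.7 = 51.613 N/mm
D = (Gd⁴/(8N_a·k))^(1/3) = (78.3×10³·8.4⁴/(8·24·51.613))^(1/3)
  = (39338.6)^(1/3) = 34.0100 mm

34.0 mm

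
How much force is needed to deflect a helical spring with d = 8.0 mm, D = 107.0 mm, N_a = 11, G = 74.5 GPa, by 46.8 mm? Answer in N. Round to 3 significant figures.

132 N

k = Gd⁴/(8D³N_a) = (74.5×10³)(8.0⁴)/(8·107.0³·11) = 2.8306 N/mm
F = k·δ = 2.8306 × 46.8 = 132.47 N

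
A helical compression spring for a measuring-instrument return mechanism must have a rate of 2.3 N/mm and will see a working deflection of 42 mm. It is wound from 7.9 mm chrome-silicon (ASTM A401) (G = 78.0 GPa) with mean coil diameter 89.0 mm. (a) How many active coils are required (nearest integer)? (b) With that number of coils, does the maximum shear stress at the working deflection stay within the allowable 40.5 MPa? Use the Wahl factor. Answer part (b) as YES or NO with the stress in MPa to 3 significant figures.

N_a = Gd⁴/(8D³k) = (78.0×10³)(7.9⁴)/(8·89.0³·2.3) = 23.42 → N_a = 23
Actual rate k = Gd⁴/(8D³·23) = 2.3422 N/mm
Working load F = kδ = 2.3422·42 = 98.37 N
C = 89.0/7.9 = 11.2658; K_W = (4C−1)/(4C−4)+0.615/C = 1.1276
τ_max = K_W·8FD/(πd³) = 1.1276·45.218 = 50.99 MPa
τ_max > 40.5 MPa → exceeds allowable

(a) 23 coils; (b) NO, τ_max = 51.0 MPa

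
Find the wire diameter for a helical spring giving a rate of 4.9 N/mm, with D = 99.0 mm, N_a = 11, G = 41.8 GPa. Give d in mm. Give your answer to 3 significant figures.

d = (8D³N_a·k / G)^(1/4) = (8·99.0³·11·4.9 / (41.8×10³))^0.25
  = (10009)^0.25 = 10.0023 mm

10.0 mm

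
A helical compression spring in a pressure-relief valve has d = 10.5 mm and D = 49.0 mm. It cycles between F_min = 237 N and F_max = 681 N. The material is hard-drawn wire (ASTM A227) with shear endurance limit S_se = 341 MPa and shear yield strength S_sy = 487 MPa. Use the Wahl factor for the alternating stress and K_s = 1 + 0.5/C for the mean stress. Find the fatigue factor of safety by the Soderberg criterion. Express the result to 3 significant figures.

4.85

C = D/d = 49.0/10.5 = 4.6667; K_W = (4C−1)/(4C−4)+0.615/C = 1.3363; K_s = 1+0.5/C = 1.1071
F_a = (F_max−F_min)/2 = 222 N; F_m = (F_max+F_min)/2 = 459 N
τ_a = K_W·8F_aD/(πd³) = 1.3363 × 23.929 = 31.977 MPa
τ_m = K_s·8F_mD/(πd³) = 1.1071 × 49.474 = 54.775 MPa
Soderberg: 1/n_f = τ_a/S_se + τ_m/S_sy = 31.977/341 + 54.775/487 = 0.09377 + 0.11247 = 0.20625
n_f = 1/0.20625 = 4.849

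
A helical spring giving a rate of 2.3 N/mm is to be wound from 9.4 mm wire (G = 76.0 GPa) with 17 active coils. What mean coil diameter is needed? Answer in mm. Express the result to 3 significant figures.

124 mm

D = (Gd⁴/(8N_a·k))^(1/3) = (76.0×10³·9.4⁴/(8·17·2.3))^(1/3)
  = (1.89696e+06)^(1/3) = 123.7901 mm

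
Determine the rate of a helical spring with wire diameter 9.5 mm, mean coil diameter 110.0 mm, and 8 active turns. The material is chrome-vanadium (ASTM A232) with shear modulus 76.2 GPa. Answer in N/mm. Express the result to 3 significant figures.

k = Gd⁴/(8D³N_a) = (76.2×10³ × 9.5⁴) / (8 × 110.0³ × 8)
  = 6.20654e+08 / 8.5184e+07 = 7.286 N/mm

7.29 N/mm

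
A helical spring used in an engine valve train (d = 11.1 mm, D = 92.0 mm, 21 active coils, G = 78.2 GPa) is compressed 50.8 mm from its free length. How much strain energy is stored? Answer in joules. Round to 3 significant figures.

11.7 J

k = Gd⁴/(8D³N_a) = (78.2×10³)(11.1⁴)/(8·92.0³·21) = 9.0746 N/mm
U = ½kδ² = 0.5 × 9.0746 × 50.8² = 11709 N·mm = 11.709 J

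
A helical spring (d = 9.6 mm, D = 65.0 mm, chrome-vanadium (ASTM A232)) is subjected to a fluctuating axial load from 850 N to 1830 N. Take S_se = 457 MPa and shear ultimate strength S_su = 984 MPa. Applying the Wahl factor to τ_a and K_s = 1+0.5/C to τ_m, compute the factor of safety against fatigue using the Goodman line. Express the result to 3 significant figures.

C = D/d = 65.0/9.6 = 6.7708; K_W = (4C−1)/(4C−4)+0.615/C = 1.2208; K_s = 1+0.5/C = 1.0738
F_a = (F_max−F_min)/2 = 490 N; F_m = (F_max+F_min)/2 = 1340 N
τ_a = K_W·8F_aD/(πd³) = 1.2208 × 91.672 = 111.91 MPa
τ_m = K_s·8F_mD/(πd³) = 1.0738 × 250.69 = 269.21 MPa
Goodman: 1/n_f = τ_a/S_se + τ_m/S_su = 111.91/457 + 269.21/984 = 0.24489 + 0.27358 = 0.51847
n_f = 1/0.51847 = 1.929

1.93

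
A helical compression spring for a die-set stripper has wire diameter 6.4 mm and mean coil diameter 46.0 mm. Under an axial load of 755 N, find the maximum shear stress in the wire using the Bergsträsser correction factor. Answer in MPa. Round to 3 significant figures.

403 MPa

Spring index C = D/d = 46.0/6.4 = 7.1875
K_B = (4C+2)/(4C−3) = 30.750/25.750 = 1.1942
τ₀ = 8FD/(πd³) = 8·755·46.0/(π·6.4³) = 277840/823.55 = 337.37 MPa
τ_max = K·τ₀ = 1.1942 × 337.37 = 402.88 MPa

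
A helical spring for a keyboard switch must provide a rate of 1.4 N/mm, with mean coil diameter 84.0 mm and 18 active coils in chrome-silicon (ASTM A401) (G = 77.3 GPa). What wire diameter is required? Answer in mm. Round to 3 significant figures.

d = (8D³N_a·k / G)^(1/4) = (8·84.0³·18·1.4 / (77.3×10³))^0.25
  = (1545.8)^0.25 = 6.2703 mm

6.27 mm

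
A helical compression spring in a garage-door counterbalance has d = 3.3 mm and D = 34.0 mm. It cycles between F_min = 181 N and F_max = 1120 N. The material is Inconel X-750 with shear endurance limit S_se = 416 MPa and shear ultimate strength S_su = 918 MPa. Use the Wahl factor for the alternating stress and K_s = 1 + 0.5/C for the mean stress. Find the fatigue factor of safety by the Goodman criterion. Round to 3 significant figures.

0.204

C = D/d = 34.0/3.3 = 10.3030; K_W = (4C−1)/(4C−4)+0.615/C = 1.1403; K_s = 1+0.5/C = 1.0485
F_a = (F_max−F_min)/2 = 469.5 N; F_m = (F_max+F_min)/2 = 650.5 N
τ_a = K_W·8F_aD/(πd³) = 1.1403 × 1131.1 = 1289.8 MPa
τ_m = K_s·8F_mD/(πd³) = 1.0485 × 1567.2 = 1643.3 MPa
Goodman: 1/n_f = τ_a/S_se + τ_m/S_su = 1289.8/416 + 1643.3/918 = 3.10058 + 1.79004 = 4.8906
n_f = 1/4.8906 = 0.2045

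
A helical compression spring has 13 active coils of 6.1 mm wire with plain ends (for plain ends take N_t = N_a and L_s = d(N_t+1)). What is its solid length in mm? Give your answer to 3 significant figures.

plain ends: N_t = N_a = 13
L_s = d·(N_t+1) = 6.1 × 14 = 85.4 mm

85.4 mm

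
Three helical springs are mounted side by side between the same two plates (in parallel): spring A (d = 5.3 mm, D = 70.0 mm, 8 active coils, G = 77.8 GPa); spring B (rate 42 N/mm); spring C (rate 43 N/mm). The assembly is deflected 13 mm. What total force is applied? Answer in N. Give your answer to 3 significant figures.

k_A = Gd⁴/(8D³N_a) = (77.8×10³)(5.3⁴)/(8·70.0³·8) = 2.7965 N/mm
Parallel: k_eq = 2.7965 + 42 + 43 = 87.796 N/mm
F = k_eq·δ = 87.796·13 = 1141.4 N

1140 N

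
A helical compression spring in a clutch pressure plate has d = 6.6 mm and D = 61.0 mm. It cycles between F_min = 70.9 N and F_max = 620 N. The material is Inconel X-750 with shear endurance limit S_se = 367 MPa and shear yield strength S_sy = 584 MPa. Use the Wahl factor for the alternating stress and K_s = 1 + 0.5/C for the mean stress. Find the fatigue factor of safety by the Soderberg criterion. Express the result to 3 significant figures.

1.24

C = D/d = 61.0/6.6 = 9.2424; K_W = (4C−1)/(4C−4)+0.615/C = 1.1575; K_s = 1+0.5/C = 1.0541
F_a = (F_max−F_min)/2 = 274.55 N; F_m = (F_max+F_min)/2 = 345.45 N
τ_a = K_W·8F_aD/(πd³) = 1.1575 × 148.34 = 171.71 MPa
τ_m = K_s·8F_mD/(πd³) = 1.0541 × 186.65 = 196.75 MPa
Soderberg: 1/n_f = τ_a/S_se + τ_m/S_sy = 171.71/367 + 196.75/584 = 0.46787 + 0.33689 = 0.80476
n_f = 1/0.80476 = 1.243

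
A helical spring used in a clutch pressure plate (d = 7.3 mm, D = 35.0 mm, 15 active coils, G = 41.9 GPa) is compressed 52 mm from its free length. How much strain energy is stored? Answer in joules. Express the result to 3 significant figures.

k = Gd⁴/(8D³N_a) = (41.9×10³)(7.3⁴)/(8·35.0³·15) = 23.127 N/mm
U = ½kδ² = 0.5 × 23.127 × 52² = 31268 N·mm = 31.268 J

31.3 J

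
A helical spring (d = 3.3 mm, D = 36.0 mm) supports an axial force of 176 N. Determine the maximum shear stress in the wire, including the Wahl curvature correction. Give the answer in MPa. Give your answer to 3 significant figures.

508 MPa

Spring index C = D/d = 36.0/3.3 = 10.9091
K_W = (4C−1)/(4C−4) + 0.615/C = 42.636/39.636 + 0.0564 = 1.1321
τ₀ = 8FD/(πd³) = 8·176·36.0/(π·3.3³) = 50688/112.9 = 448.97 MPa
τ_max = K·τ₀ = 1.1321 × 448.97 = 508.26 MPa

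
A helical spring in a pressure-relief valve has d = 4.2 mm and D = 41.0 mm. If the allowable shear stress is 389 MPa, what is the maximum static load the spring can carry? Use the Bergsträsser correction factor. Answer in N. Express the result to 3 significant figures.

242 N

C = D/d = 41.0/4.2 = 9.7619
K_B = (4C+2)/(4C−3) = 41.048/36.048 = 1.1387
τ_max = K·8FD/(πd³) → F_max = τ_allow·πd³/(8DK)
F_max = 389·π·4.2³/(8·41.0·1.1387) = 90541/373.5 = 242.42 N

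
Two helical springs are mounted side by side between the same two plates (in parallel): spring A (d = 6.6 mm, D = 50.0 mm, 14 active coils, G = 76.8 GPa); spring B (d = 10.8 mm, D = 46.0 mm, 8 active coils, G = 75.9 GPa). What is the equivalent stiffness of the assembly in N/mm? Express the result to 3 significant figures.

176 N/mm

k_A = Gd⁴/(8D³N_a) = (76.8×10³)(6.6⁴)/(8·50.0³·14) = 10.409 N/mm
k_B = Gd⁴/(8D³N_a) = (75.9×10³)(10.8⁴)/(8·46.0³·8) = 165.76 N/mm
Parallel: k_eq = 10.409 + 165.76 = 176.17 N/mm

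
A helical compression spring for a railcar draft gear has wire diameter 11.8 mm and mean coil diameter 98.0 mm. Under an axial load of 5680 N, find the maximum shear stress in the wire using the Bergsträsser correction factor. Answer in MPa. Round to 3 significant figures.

Spring index C = D/d = 98.0/11.8 = 8.3051
K_B = (4C+2)/(4C−3) = 35.220/30.220 = 1.1655
τ₀ = 8FD/(πd³) = 8·5680·98.0/(π·11.8³) = 4.45312e+06/5161.7 = 862.72 MPa
τ_max = K·τ₀ = 1.1655 × 862.72 = 1005.5 MPa

1010 MPa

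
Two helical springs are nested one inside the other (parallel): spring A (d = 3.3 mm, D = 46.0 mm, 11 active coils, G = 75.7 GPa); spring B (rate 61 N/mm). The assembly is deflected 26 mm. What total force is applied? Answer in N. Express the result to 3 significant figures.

k_A = Gd⁴/(8D³N_a) = (75.7×10³)(3.3⁴)/(8·46.0³·11) = 1.0481 N/mm
Parallel: k_eq = 1.0481 + 61 = 62.048 N/mm
F = k_eq·δ = 62.048·26 = 1613.3 N

1610 N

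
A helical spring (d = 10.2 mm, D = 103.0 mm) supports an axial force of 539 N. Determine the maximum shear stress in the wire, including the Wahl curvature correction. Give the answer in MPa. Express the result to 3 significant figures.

152 MPa

Spring index C = D/d = 103.0/10.2 = 10.0980
K_W = (4C−1)/(4C−4) + 0.615/C = 39.392/36.392 + 0.0609 = 1.1433
τ₀ = 8FD/(πd³) = 8·539·103.0/(π·10.2³) = 444136/3333.9 = 133.22 MPa
τ_max = K·τ₀ = 1.1433 × 133.22 = 152.31 MPa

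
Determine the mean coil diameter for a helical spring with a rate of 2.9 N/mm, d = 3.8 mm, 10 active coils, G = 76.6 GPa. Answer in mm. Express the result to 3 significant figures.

41.0 mm

D = (Gd⁴/(8N_a·k))^(1/3) = (76.6×10³·3.8⁴/(8·10·2.9))^(1/3)
  = (68845.4)^(1/3) = 40.9850 mm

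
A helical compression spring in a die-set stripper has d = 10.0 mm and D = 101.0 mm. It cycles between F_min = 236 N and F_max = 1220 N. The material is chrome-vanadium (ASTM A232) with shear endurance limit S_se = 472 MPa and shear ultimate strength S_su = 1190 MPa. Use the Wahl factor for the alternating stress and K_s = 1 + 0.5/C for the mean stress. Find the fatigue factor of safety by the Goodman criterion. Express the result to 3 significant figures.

2.12

C = D/d = 101.0/10.0 = 10.1000; K_W = (4C−1)/(4C−4)+0.615/C = 1.1433; K_s = 1+0.5/C = 1.0495
F_a = (F_max−F_min)/2 = 492 N; F_m = (F_max+F_min)/2 = 728 N
τ_a = K_W·8F_aD/(πd³) = 1.1433 × 126.54 = 144.67 MPa
τ_m = K_s·8F_mD/(πd³) = 1.0495 × 187.24 = 196.51 MPa
Goodman: 1/n_f = τ_a/S_se + τ_m/S_su = 144.67/472 + 196.51/1190 = 0.30651 + 0.16513 = 0.47164
n_f = 1/0.47164 = 2.12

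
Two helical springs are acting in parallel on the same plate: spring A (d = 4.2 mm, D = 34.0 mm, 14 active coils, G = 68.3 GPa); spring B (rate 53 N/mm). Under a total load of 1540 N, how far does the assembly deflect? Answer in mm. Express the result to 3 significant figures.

26.6 mm

k_A = Gd⁴/(8D³N_a) = (68.3×10³)(4.2⁴)/(8·34.0³·14) = 4.828 N/mm
Parallel: k_eq = 4.828 + 53 = 57.828 N/mm
δ = F/k_eq = 1540/57.828 = 26.631 mm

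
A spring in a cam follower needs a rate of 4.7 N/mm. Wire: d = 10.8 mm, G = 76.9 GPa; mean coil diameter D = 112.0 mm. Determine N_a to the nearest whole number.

N_a = Gd⁴/(8D³k) = (76.9×10³ × 10.8⁴)/(8 × 112.0³ × 4.7)
    = 1.04622e+09 / 5.28253e+07 = 19.81 → 20 coils

20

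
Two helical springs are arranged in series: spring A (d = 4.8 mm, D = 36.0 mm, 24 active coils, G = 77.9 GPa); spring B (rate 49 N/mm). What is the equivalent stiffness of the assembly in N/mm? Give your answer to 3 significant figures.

4.22 N/mm

k_A = Gd⁴/(8D³N_a) = (77.9×10³)(4.8⁴)/(8·36.0³·24) = 4.6163 N/mm
Series: 1/k_eq = 1/4.6163 + 1/49 = 0.23703; k_eq = 4.2188 N/mm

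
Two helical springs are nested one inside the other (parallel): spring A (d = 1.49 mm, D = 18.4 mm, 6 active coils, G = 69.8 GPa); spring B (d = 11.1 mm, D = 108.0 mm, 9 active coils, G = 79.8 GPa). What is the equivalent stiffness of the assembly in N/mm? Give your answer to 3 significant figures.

k_A = Gd⁴/(8D³N_a) = (69.8×10³)(1.49⁴)/(8·18.4³·6) = 1.1506 N/mm
k_B = Gd⁴/(8D³N_a) = (79.8×10³)(11.1⁴)/(8·108.0³·9) = 13.356 N/mm
Parallel: k_eq = 1.1506 + 13.356 = 14.507 N/mm

14.5 N/mm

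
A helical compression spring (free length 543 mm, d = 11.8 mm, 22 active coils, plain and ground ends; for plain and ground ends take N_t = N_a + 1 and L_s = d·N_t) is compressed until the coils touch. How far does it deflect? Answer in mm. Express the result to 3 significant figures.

N_t = 23; L_s = 11.8·23 = 271.4 mm
δ_solid = L₀ − L_s = 543 − 271.4 = 271.6 mm

272 mm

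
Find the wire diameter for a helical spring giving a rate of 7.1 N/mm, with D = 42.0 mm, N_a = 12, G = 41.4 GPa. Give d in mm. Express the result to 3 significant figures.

d = (8D³N_a·k / G)^(1/4) = (8·42.0³·12·7.1 / (41.4×10³))^0.25
  = (1219.8)^0.25 = 5.9098 mm

5.91 mm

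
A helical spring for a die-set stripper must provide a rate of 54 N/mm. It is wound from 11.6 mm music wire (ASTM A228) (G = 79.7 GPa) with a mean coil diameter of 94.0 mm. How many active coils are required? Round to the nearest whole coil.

4

N_a = Gd⁴/(8D³k) = (79.7×10³ × 11.6⁴)/(8 × 94.0³ × 54)
    = 1.44308e+09 / 3.58812e+08 = 4.022 → 4 coils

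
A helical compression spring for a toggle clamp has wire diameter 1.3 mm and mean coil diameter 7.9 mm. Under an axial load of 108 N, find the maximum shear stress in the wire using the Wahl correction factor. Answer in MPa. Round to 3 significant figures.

1240 MPa

Spring index C = D/d = 7.9/1.3 = 6.0769
K_W = (4C−1)/(4C−4) + 0.615/C = 23.308/20.308 + 0.1012 = 1.2489
τ₀ = 8FD/(πd³) = 8·108·7.9/(π·1.3³) = 6825.6/6.9021 = 988.92 MPa
τ_max = K·τ₀ = 1.2489 × 988.92 = 1235.1 MPa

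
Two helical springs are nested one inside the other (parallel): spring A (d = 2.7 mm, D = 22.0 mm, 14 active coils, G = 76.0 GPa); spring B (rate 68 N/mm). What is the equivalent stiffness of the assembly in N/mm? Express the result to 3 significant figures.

k_A = Gd⁴/(8D³N_a) = (76.0×10³)(2.7⁴)/(8·22.0³·14) = 3.3867 N/mm
Parallel: k_eq = 3.3867 + 68 = 71.387 N/mm

71.4 N/mm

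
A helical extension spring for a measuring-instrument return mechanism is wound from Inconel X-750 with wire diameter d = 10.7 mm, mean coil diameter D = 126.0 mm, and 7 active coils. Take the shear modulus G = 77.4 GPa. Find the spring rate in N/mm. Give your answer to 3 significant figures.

k = Gd⁴/(8D³N_a) = (77.4×10³ × 10.7⁴) / (8 × 126.0³ × 7)
  = 1.01456e+09 / 1.12021e+08 = 9.0568 N/mm

9.06 N/mm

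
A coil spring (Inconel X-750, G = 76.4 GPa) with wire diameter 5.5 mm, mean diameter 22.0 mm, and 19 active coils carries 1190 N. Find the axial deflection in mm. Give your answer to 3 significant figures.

27.5 mm

k = Gd⁴/(8D³N_a) = (76.4×10³)(5.5⁴)/(8·22.0³·19) = 43.195 N/mm
δ = F/k = 1190 / 43.195 = 27.55 mm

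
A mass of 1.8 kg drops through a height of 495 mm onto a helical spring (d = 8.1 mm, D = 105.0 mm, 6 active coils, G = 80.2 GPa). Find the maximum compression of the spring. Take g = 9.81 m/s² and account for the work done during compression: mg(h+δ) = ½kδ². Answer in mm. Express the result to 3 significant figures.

56.0 mm

k = Gd⁴/(8D³N_a) = (80.2×10³)(8.1⁴)/(8·105.0³·6) = 6.2131 N/mm
W = mg = 1.8 × 9.81 = 17.658 N
½kδ² − Wδ − Wh = 0 → δ = (W + √(W² + 2kWh))/k
δ = (17.658 + √(311.8 + 108613))/6.2131 = (17.658 + 330.04)/6.2131 = 55.962 mm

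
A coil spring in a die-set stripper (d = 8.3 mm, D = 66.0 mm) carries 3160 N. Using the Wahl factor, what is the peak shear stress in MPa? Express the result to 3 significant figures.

1100 MPa

Spring index C = D/d = 66.0/8.3 = 7.9518
K_W = (4C−1)/(4C−4) + 0.615/C = 30.807/27.807 + 0.0773 = 1.1852
τ₀ = 8FD/(πd³) = 8·3160·66.0/(π·8.3³) = 1.66848e+06/1796.3 = 928.83 MPa
τ_max = K·τ₀ = 1.1852 × 928.83 = 1100.9 MPa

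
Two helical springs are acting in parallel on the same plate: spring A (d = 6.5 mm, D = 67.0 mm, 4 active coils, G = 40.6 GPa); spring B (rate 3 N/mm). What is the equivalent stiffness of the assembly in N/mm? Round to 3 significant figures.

k_A = Gd⁴/(8D³N_a) = (40.6×10³)(6.5⁴)/(8·67.0³·4) = 7.5302 N/mm
Parallel: k_eq = 7.5302 + 3 = 10.53 N/mm

10.5 N/mm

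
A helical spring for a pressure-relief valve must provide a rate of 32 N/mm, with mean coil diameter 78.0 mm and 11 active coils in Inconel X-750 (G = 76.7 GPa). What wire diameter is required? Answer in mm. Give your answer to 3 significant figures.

11.5 mm

d = (8D³N_a·k / G)^(1/4) = (8·78.0³·11·32 / (76.7×10³))^0.25
  = (17423)^0.25 = 11.4889 mm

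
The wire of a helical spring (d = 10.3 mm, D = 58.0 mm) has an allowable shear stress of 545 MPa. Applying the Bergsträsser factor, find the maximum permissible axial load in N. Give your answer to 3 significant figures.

C = D/d = 58.0/10.3 = 5.6311
K_B = (4C+2)/(4C−3) = 24.524/19.524 = 1.2561
τ_max = K·8FD/(πd³) → F_max = τ_allow·πd³/(8DK)
F_max = 545·π·10.3³/(8·58.0·1.2561) = 1.8709e+06/582.83 = 3210.1 N

3210 N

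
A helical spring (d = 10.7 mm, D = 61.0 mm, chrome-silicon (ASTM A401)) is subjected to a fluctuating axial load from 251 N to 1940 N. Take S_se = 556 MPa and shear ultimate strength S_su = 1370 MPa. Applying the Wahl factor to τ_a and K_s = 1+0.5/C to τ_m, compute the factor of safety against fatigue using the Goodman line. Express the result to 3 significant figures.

2.82

C = D/d = 61.0/10.7 = 5.7009; K_W = (4C−1)/(4C−4)+0.615/C = 1.2674; K_s = 1+0.5/C = 1.0877
F_a = (F_max−F_min)/2 = 844.5 N; F_m = (F_max+F_min)/2 = 1095.5 N
τ_a = K_W·8F_aD/(πd³) = 1.2674 × 107.08 = 135.72 MPa
τ_m = K_s·8F_mD/(πd³) = 1.0877 × 138.91 = 151.09 MPa
Goodman: 1/n_f = τ_a/S_se + τ_m/S_su = 135.72/556 + 151.09/1370 = 0.24410 + 0.11029 = 0.35438
n_f = 1/0.35438 = 2.822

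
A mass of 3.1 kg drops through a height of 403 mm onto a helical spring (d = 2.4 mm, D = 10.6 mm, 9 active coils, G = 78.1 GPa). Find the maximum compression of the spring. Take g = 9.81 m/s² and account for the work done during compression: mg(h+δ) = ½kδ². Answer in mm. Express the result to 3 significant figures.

29.5 mm

k = Gd⁴/(8D³N_a) = (78.1×10³)(2.4⁴)/(8·10.6³·9) = 30.217 N/mm
W = mg = 3.1 × 9.81 = 30.411 N
½kδ² − Wδ − Wh = 0 → δ = (W + √(W² + 2kWh))/k
δ = (30.411 + √(924.83 + 740648))/30.217 = (30.411 + 861.15)/30.217 = 29.506 mm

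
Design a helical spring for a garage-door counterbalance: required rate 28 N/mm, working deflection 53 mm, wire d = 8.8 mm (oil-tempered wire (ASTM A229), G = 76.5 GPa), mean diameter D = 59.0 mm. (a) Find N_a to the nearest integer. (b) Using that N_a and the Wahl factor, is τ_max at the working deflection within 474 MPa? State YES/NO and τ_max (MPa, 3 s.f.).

(a) 10 coils; (b) YES, τ_max = 399 MPa

N_a = Gd⁴/(8D³k) = (76.5×10³)(8.8⁴)/(8·59.0³·28) = 9.972 → N_a = 10
Actual rate k = Gd⁴/(8D³·10) = 27.922 N/mm
Working load F = kδ = 27.922·53 = 1479.9 N
C = 59.0/8.8 = 6.7045; K_W = (4C−1)/(4C−4)+0.615/C = 1.2232
τ_max = K_W·8FD/(πd³) = 1.2232·326.26 = 399.08 MPa
τ_max ≤ 474 MPa → acceptable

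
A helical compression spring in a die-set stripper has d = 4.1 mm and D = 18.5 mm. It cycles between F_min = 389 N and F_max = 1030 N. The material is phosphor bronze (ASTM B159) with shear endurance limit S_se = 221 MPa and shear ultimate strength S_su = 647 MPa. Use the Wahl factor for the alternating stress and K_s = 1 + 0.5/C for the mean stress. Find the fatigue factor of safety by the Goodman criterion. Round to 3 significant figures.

0.461

C = D/d = 18.5/4.1 = 4.5122; K_W = (4C−1)/(4C−4)+0.615/C = 1.3498; K_s = 1+0.5/C = 1.1108
F_a = (F_max−F_min)/2 = 320.5 N; F_m = (F_max+F_min)/2 = 709.5 N
τ_a = K_W·8F_aD/(πd³) = 1.3498 × 219.07 = 295.71 MPa
τ_m = K_s·8F_mD/(πd³) = 1.1108 × 484.97 = 538.71 MPa
Goodman: 1/n_f = τ_a/S_se + τ_m/S_su = 295.71/221 + 538.71/647 = 1.33807 + 0.83262 = 2.1707
n_f = 1/2.1707 = 0.4607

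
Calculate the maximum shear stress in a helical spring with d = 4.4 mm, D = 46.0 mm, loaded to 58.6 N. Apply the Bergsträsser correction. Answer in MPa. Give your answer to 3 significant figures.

Spring index C = D/d = 46.0/4.4 = 10.4545
K_B = (4C+2)/(4C−3) = 43.818/38.818 = 1.1288
τ₀ = 8FD/(πd³) = 8·58.6·46.0/(π·4.4³) = 21564.8/267.61 = 80.582 MPa
τ_max = K·τ₀ = 1.1288 × 80.582 = 90.961 MPa

91.0 MPa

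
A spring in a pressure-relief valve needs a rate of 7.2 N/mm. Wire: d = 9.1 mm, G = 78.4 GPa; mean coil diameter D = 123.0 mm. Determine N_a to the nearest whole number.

N_a = Gd⁴/(8D³k) = (78.4×10³ × 9.1⁴)/(8 × 123.0³ × 7.2)
    = 5.37628e+08 / 1.07186e+08 = 5.016 → 5 coils

5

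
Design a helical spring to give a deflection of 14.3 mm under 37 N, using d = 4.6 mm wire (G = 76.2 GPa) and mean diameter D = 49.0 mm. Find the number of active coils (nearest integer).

14

Required rate k = F/δ = 37/14.3 = 2.5874 N/mm
N_a = Gd⁴/(8D³k) = (76.2×10³ × 4.6⁴)/(8 × 49.0³ × 2.5874)
    = 3.41182e+07 / 2.43525e+06 = 14.01 → 14 coils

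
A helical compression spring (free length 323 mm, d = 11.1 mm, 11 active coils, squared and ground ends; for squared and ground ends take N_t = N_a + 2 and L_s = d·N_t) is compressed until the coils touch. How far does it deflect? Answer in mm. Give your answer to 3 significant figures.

179 mm

N_t = 13; L_s = 11.1·13 = 144.3 mm
δ_solid = L₀ − L_s = 323 − 144.3 = 178.7 mm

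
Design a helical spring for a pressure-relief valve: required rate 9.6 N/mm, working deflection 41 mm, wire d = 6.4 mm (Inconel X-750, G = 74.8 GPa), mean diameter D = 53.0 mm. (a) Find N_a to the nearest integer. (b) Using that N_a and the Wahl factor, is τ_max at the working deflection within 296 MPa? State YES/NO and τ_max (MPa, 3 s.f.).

N_a = Gd⁴/(8D³k) = (74.8×10³)(6.4⁴)/(8·53.0³·9.6) = 10.98 → N_a = 11
Actual rate k = Gd⁴/(8D³·11) = 9.5788 N/mm
Working load F = kδ = 9.5788·41 = 392.73 N
C = 53.0/6.4 = 8.2812; K_W = (4C−1)/(4C−4)+0.615/C = 1.1773
τ_max = K_W·8FD/(πd³) = 1.1773·202.2 = 238.04 MPa
τ_max ≤ 296 MPa → acceptable

(a) 11 coils; (b) YES, τ_max = 238 MPa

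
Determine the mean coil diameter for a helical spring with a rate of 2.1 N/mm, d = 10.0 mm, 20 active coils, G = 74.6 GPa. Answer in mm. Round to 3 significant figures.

D = (Gd⁴/(8N_a·k))^(1/3) = (74.6×10³·10.0⁴/(8·20·2.1))^(1/3)
  = (2.22024e+06)^(1/3) = 130.4567 mm

130 mm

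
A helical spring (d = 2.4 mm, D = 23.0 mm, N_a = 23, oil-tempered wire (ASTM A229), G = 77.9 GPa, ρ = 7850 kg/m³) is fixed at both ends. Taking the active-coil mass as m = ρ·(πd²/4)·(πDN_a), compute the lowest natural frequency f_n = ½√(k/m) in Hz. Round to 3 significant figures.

69.9 Hz

k = Gd⁴/(8D³N_a) = (77.9×10³)(2.4⁴)/(8·23.0³·23) = 1.1545 N/mm = 1154.5 N/m
Wire length L = πDN_a = π·23.0·23 = 1661.9 mm
m = ρ·(πd²/4)·L = 7850 × 4.5239×10⁻⁶ m² × 1.6619 m = 0.059018 kg
f_n = ½√(k/m) = 0.5·√(1154.5/0.059018) = 0.5·√(19561) = 69.931 Hz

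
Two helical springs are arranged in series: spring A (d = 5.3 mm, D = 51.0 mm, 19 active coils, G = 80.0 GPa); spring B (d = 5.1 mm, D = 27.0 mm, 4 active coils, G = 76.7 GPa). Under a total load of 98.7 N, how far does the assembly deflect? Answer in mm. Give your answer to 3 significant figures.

32.7 mm

k_A = Gd⁴/(8D³N_a) = (80.0×10³)(5.3⁴)/(8·51.0³·19) = 3.1307 N/mm
k_B = Gd⁴/(8D³N_a) = (76.7×10³)(5.1⁴)/(8·27.0³·4) = 82.382 N/mm
Series: 1/k_eq = 1/3.1307 + 1/82.382 = 0.33156; k_eq = 3.0161 N/mm
δ = F/k_eq = 98.7/3.0161 = 32.725 mm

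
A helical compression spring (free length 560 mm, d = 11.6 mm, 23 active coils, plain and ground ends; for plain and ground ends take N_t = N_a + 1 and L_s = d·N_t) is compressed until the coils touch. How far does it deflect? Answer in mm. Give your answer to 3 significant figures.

282 mm

N_t = 24; L_s = 11.6·24 = 278.4 mm
δ_solid = L₀ − L_s = 560 − 278.4 = 281.6 mm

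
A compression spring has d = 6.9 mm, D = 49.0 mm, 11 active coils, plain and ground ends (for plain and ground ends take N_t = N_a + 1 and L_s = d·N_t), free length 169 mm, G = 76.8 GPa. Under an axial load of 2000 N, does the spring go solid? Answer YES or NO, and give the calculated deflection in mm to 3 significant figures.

YES, δ = 119 mm

k = Gd⁴/(8D³N_a) = (76.8×10³)(6.9⁴)/(8·49.0³·11) = 16.815 N/mm
N_t = 12; L_s = 6.9·12 = 82.8 mm; δ_solid = L₀ − L_s = 169 − 82.8 = 86.2 mm
δ = F/k = 2000/16.815 = 118.94 mm
δ ≥ δ_solid → spring goes solid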